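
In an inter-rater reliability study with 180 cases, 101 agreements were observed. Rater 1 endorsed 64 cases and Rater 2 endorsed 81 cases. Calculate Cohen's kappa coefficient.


P_o = 101/180 = 0.561111
P_e = (64*81 + 116*99) / 32400 = 0.514444
kappa = (P_o - P_e) / (1 - P_e)
kappa = (0.561111 - 0.514444) / (1 - 0.514444)
kappa = 0.0961

0.0961


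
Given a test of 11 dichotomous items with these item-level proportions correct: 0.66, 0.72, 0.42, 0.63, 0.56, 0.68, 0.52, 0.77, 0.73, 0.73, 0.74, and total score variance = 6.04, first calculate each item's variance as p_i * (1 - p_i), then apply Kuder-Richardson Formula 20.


For each item, compute p_i * q_i:
  Item 1: 0.66 * 0.34 = 0.2244
  Item 2: 0.72 * 0.28 = 0.2016
  Item 3: 0.42 * 0.58 = 0.2436
  Item 4: 0.63 * 0.37 = 0.2331
  Item 5: 0.56 * 0.44 = 0.2464
  Item 6: 0.68 * 0.32 = 0.2176
  Item 7: 0.52 * 0.48 = 0.2496
  Item 8: 0.77 * 0.23 = 0.1771
  Item 9: 0.73 * 0.27 = 0.1971
  Item 10: 0.73 * 0.27 = 0.1971
  Item 11: 0.74 * 0.26 = 0.1924
Sum(p_i * q_i) = 0.2244 + 0.2016 + 0.2436 + 0.2331 + 0.2464 + 0.2176 + 0.2496 + 0.1771 + 0.1971 + 0.1971 + 0.1924 = 2.38
KR-20 = (k/(k-1)) * (1 - Sum(p_i*q_i) / Var_total)
= (11/10) * (1 - 2.38/6.04)
= 1.1 * 0.606
KR-20 = 0.6666

0.6666


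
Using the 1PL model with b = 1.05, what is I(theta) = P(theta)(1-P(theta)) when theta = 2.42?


P = 1/(1+exp(-(2.42-1.05))) = 0.7974
I = P*(1-P) = 0.7974 * 0.2026
I = 0.1616

0.1616


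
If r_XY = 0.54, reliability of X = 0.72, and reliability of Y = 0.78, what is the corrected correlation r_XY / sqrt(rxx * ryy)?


r_corrected = rxy / sqrt(rxx * ryy)
= 0.54 / sqrt(0.72 * 0.78)
= 0.54 / sqrt(0.5616)
= 0.54 / 0.7494
r_corrected = 0.7206

0.7206


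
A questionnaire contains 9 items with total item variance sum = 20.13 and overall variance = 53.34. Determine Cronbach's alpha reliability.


alpha = (k/(k-1)) * (1 - sum(si^2)/s_total^2)
= (9/8) * (1 - 20.13/53.34)
alpha = 0.7004

0.7004


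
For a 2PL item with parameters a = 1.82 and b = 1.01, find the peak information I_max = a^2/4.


For 2PL, max info at theta = b = 1.01
I_max = a^2 / 4 = 1.82^2 / 4
= 3.3124 / 4
I_max = 0.8281

0.8281


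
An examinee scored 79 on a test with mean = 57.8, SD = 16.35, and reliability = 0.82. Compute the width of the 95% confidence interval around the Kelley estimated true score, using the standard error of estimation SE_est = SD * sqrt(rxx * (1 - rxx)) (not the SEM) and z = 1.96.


True score estimate = 0.82*79 + 0.18*57.8 = 75.184
SE_est = SD * sqrt(rxx * (1 - rxx)) = 16.35 * sqrt(0.82 * 0.18) = 16.35 * sqrt(0.1476) = 6.281465
CI = T_est +/- z * SE_est, so width = 2 * z * SE_est = 2 * 1.96 * 6.281465
Width = 24.6233

24.6233


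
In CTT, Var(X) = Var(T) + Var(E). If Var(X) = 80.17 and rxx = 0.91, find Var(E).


var_true = rxx * var_obs = 0.91 * 80.17 = 72.9547
var_error = var_obs - var_true
var_error = 80.17 - 72.9547
var_error = 7.2153

7.2153


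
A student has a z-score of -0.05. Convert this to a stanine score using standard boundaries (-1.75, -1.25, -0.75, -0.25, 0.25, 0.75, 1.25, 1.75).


Stanine boundaries: [-1.75, -1.25, -0.75, -0.25, 0.25, 0.75, 1.25, 1.75]
z = -0.05
Check each boundary:
  z >= -1.75 -> could be stanine 2
  z >= -1.25 -> could be stanine 3
  z >= -0.75 -> could be stanine 4
  z >= -0.25 -> could be stanine 5
  z < 0.25
  z < 0.75
  z < 1.25
  z < 1.75
Highest qualifying boundary gives stanine = 5

5


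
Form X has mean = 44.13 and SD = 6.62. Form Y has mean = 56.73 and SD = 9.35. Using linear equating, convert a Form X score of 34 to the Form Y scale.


slope = SD_Y / SD_X = 9.35 / 6.62 ~ 1.4124
intercept = mean_Y - slope * mean_X = 56.73 - (9.35 / 6.62) * 44.13 ~ -5.5986
Y = slope * X + intercept. To avoid rounding drift from the rounded slope/intercept, evaluate the equivalent form Y = mean_Y + SD_Y * (X - mean_X) / SD_X at full precision:
Y = 56.73 + 9.35 * (34 - 44.13) / 6.62
Y = 56.73 - 9.35 * 10.13 / 6.62
Y = 56.73 - 94.7155 / 6.62
Y = 56.73 - 14.3075
Y = 42.4225

42.4225


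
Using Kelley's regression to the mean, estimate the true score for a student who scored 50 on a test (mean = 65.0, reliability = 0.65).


T_est = rxx * X + (1 - rxx) * mean
T_est = 0.65 * 50 + 0.35 * 65.0
T_est = 32.5 + 22.75
T_est = 55.25

55.25


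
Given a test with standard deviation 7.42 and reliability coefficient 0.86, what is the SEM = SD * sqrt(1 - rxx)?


SEM = SD * sqrt(1 - rxx)
SEM = 7.42 * sqrt(1 - 0.86)
SEM = 7.42 * sqrt(0.14) = 7.42 * 0.374166
SEM = 2.7763

2.7763


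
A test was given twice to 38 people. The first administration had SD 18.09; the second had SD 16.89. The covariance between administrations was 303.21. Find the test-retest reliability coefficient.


r = cov(X,Y) / (SD_X * SD_Y)
r = 303.21 / (18.09 * 16.89)
r = 303.21 / 305.5401
r = 0.9924

0.9924


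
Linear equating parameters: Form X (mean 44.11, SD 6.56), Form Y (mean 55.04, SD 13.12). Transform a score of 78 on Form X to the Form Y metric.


slope = SD_Y / SD_X = 13.12 / 6.56 ~ 2.0
intercept = mean_Y - slope * mean_X = 55.04 - (13.12 / 6.56) * 44.11 ~ -33.18
Y = slope * X + intercept. To avoid rounding drift from the rounded slope/intercept, evaluate the equivalent form Y = mean_Y + SD_Y * (X - mean_X) / SD_X at full precision:
Y = 55.04 + 13.12 * (78 - 44.11) / 6.56
Y = 55.04 + 13.12 * 33.89 / 6.56
Y = 55.04 + 444.6368 / 6.56
Y = 55.04 + 67.78
Y = 122.82

122.82


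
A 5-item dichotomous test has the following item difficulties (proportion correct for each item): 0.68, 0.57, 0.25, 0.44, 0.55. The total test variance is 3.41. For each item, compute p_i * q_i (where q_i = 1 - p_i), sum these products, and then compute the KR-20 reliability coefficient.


For each item, compute p_i * q_i:
  Item 1: 0.68 * 0.32 = 0.2176
  Item 2: 0.57 * 0.43 = 0.2451
  Item 3: 0.25 * 0.75 = 0.1875
  Item 4: 0.44 * 0.56 = 0.2464
  Item 5: 0.55 * 0.45 = 0.2475
Sum(p_i * q_i) = 0.2176 + 0.2451 + 0.1875 + 0.2464 + 0.2475 = 1.1441
KR-20 = (k/(k-1)) * (1 - Sum(p_i*q_i) / Var_total)
= (5/4) * (1 - 1.1441/3.41)
= 1.25 * 0.6645
KR-20 = 0.8306

0.8306


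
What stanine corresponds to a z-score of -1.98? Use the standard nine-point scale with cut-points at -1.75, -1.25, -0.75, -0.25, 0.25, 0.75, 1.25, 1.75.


Stanine boundaries: [-1.75, -1.25, -0.75, -0.25, 0.25, 0.75, 1.25, 1.75]
z = -1.98
Check each boundary:
  z < -1.75
  z < -1.25
  z < -0.75
  z < -0.25
  z < 0.25
  z < 0.75
  z < 1.25
  z < 1.75
Highest qualifying boundary gives stanine = 1

1


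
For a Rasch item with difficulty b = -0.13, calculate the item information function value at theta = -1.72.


P = 1/(1+exp(-(-1.72--0.13))) = 0.1694
I = P*(1-P) = 0.1694 * 0.8306
I = 0.1407

0.1407


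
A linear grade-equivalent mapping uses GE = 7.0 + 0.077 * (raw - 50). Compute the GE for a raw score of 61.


raw - median = 61 - 50 = 11
slope * diff = 0.077 * 11 = 0.847
GE = 7.0 + 0.847
GE = 7.847

7.847


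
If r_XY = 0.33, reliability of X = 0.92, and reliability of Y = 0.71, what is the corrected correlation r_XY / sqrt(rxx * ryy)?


r_corrected = rxy / sqrt(rxx * ryy)
= 0.33 / sqrt(0.92 * 0.71)
= 0.33 / sqrt(0.6532)
= 0.33 / 0.808208
r_corrected = 0.4083

0.4083


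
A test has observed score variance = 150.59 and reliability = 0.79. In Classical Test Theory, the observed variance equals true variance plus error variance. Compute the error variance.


var_true = rxx * var_obs = 0.79 * 150.59 = 118.9661
var_error = var_obs - var_true
var_error = 150.59 - 118.9661
var_error = 31.6239

31.6239


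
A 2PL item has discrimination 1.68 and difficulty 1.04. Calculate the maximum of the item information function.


For 2PL, max info at theta = b = 1.04
I_max = a^2 / 4 = 1.68^2 / 4
= 2.8224 / 4
I_max = 0.7056

0.7056


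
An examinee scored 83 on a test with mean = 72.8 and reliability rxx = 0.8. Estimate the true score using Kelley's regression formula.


T_est = rxx * X + (1 - rxx) * mean
T_est = 0.8 * 83 + 0.2 * 72.8
T_est = 66.4 + 14.56
T_est = 80.96

80.96


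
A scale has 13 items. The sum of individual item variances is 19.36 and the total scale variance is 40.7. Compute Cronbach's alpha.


alpha = (k/(k-1)) * (1 - sum(si^2)/s_total^2)
= (13/12) * (1 - 19.36/40.7)
alpha = 0.568

0.568


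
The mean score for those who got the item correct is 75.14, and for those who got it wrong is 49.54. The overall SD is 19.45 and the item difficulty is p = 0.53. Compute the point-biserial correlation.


q = 1 - p = 0.47
rpb = ((M1 - M0) / SD) * sqrt(p * q)
rpb = ((75.14 - 49.54) / 19.45) * sqrt(0.53 * 0.47)
rpb = 0.6569

0.6569


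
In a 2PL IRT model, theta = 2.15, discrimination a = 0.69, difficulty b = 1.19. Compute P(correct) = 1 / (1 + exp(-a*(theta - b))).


a*(theta - b) = 0.69 * (2.15 - 1.19) = 0.6624
exp(-0.6624) = 0.5156
P = 1 / (1 + 0.5156)
P = 0.6598

0.6598


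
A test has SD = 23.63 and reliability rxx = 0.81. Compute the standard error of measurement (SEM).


SEM = SD * sqrt(1 - rxx)
SEM = 23.63 * sqrt(1 - 0.81)
SEM = 23.63 * sqrt(0.19) = 23.63 * 0.43589
SEM = 10.3001

10.3001


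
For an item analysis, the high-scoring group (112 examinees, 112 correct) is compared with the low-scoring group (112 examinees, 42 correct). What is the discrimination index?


p_upper = 112/112 = 1.0
p_lower = 42/112 = 0.375
D = 1.0 - 0.375 = 0.625

0.625


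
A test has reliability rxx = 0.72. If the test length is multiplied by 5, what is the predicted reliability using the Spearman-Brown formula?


r_new = (n * rxx) / (1 + (n-1) * rxx)
r_new = (5 * 0.72) / (1 + 4 * 0.72)
r_new = 3.6 / 3.88
r_new = 0.9278

0.9278


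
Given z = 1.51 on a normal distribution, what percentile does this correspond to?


CDF(z) = 0.5 * (1 + erf(z/sqrt(2)))
erf(1.0677) = 0.869
CDF = 0.9345
Percentile rank = 0.9345 * 100 = 93.45

93.45


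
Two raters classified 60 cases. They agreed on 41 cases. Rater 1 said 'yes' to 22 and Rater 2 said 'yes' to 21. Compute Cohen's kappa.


P_o = 41/60 = 0.683333
P_e = (22*21 + 38*39) / 3600 = 0.54
kappa = (P_o - P_e) / (1 - P_e)
kappa = (0.683333 - 0.54) / (1 - 0.54)
kappa = 0.3116

0.3116


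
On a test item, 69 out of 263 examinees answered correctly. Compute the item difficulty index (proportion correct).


Item difficulty p = number correct / total examinees
p = 69 / 263
p = 0.2624

0.2624


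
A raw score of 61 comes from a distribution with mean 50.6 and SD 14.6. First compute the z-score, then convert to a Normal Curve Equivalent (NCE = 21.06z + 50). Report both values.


z = (X - mean) / SD = (61 - 50.6) / 14.6
z = 10.4 / 14.6
z = 0.7123
NCE = NCE = 21.06z + 50
Carry z at full precision (z = 10.4 / 14.6) into the conversion:
NCE = 21.06 * (10.4 / 14.6) + 50 = 219.024 / 14.6 + 50
NCE = 15.0016 + 50
NCE = 65.0016

65.0016


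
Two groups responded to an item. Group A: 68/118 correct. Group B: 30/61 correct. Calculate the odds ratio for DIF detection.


Odds_A = 68/50 = 1.36
Odds_B = 30/31 = 0.9677
OR = Odds_A / Odds_B = 1.36 / 0.9677
Exactly, OR = (68 * 31) / (50 * 30) = 2108 / 1500
OR = 1.4053

1.4053


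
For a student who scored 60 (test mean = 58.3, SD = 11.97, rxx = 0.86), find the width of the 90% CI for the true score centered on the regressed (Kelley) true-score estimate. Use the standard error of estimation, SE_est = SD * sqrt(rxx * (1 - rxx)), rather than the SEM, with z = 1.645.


True score estimate = 0.86*60 + 0.14*58.3 = 59.762
SE_est = SD * sqrt(rxx * (1 - rxx)) = 11.97 * sqrt(0.86 * 0.14) = 11.97 * sqrt(0.1204) = 4.153435
CI = T_est +/- z * SE_est, so width = 2 * z * SE_est = 2 * 1.645 * 4.153435
Width = 13.6648

13.6648


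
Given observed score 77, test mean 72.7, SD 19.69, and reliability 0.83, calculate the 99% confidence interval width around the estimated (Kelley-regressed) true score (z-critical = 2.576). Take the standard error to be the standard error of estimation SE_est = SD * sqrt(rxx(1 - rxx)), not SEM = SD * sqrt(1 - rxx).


True score estimate = 0.83*77 + 0.17*72.7 = 76.269
SE_est = SD * sqrt(rxx * (1 - rxx)) = 19.69 * sqrt(0.83 * 0.17) = 19.69 * sqrt(0.1411) = 7.39621
CI = T_est +/- z * SE_est, so width = 2 * z * SE_est = 2 * 2.576 * 7.39621
Width = 38.1053

38.1053


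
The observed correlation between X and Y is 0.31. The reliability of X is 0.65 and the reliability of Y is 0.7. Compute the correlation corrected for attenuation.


r_corrected = rxy / sqrt(rxx * ryy)
= 0.31 / sqrt(0.65 * 0.7)
= 0.31 / sqrt(0.455)
= 0.31 / 0.674537
r_corrected = 0.4596

0.4596


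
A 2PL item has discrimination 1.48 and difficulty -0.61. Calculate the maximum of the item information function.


For 2PL, max info at theta = b = -0.61
I_max = a^2 / 4 = 1.48^2 / 4
= 2.1904 / 4
I_max = 0.5476

0.5476


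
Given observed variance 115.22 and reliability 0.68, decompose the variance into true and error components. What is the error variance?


var_true = rxx * var_obs = 0.68 * 115.22 = 78.3496
var_error = var_obs - var_true
var_error = 115.22 - 78.3496
var_error = 36.8704

36.8704


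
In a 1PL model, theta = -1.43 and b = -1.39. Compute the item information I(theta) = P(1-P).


P = 1/(1+exp(-(-1.43--1.39))) = 0.49
I = P*(1-P) = 0.49 * 0.51
I = 0.2499

0.2499


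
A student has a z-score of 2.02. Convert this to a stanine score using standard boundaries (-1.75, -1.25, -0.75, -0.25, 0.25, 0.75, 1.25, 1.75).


Stanine boundaries: [-1.75, -1.25, -0.75, -0.25, 0.25, 0.75, 1.25, 1.75]
z = 2.02
Check each boundary:
  z >= -1.75 -> could be stanine 2
  z >= -1.25 -> could be stanine 3
  z >= -0.75 -> could be stanine 4
  z >= -0.25 -> could be stanine 5
  z >= 0.25 -> could be stanine 6
  z >= 0.75 -> could be stanine 7
  z >= 1.25 -> could be stanine 8
  z >= 1.75 -> could be stanine 9
Highest qualifying boundary gives stanine = 9

9


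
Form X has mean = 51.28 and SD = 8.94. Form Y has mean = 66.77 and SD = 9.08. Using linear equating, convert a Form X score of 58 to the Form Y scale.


slope = SD_Y / SD_X = 9.08 / 8.94 ~ 1.0157
intercept = mean_Y - slope * mean_X = 66.77 - (9.08 / 8.94) * 51.28 ~ 14.687
Y = slope * X + intercept. To avoid rounding drift from the rounded slope/intercept, evaluate the equivalent form Y = mean_Y + SD_Y * (X - mean_X) / SD_X at full precision:
Y = 66.77 + 9.08 * (58 - 51.28) / 8.94
Y = 66.77 + 9.08 * 6.72 / 8.94
Y = 66.77 + 61.0176 / 8.94
Y = 66.77 + 6.8252
Y = 73.5952

73.5952


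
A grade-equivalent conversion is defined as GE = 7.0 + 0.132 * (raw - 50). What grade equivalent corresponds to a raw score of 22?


raw - median = 22 - 50 = -28
slope * diff = 0.132 * -28 = -3.696
GE = 7.0 + -3.696
GE = 3.304

3.304


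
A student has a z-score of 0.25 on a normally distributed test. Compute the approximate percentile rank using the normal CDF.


CDF(z) = 0.5 * (1 + erf(z/sqrt(2)))
erf(0.1768) = 0.1974
CDF = 0.5987
Percentile rank = 0.5987 * 100 = 59.87

59.87


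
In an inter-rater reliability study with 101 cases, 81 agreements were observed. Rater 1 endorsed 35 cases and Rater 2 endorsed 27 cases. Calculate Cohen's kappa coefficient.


P_o = 81/101 = 0.80198
P_e = (35*27 + 66*74) / 10201 = 0.571415
kappa = (P_o - P_e) / (1 - P_e)
kappa = (0.80198 - 0.571415) / (1 - 0.571415)
kappa = 0.538

0.538


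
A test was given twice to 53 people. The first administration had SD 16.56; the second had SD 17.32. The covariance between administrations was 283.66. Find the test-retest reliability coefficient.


r = cov(X,Y) / (SD_X * SD_Y)
r = 283.66 / (16.56 * 17.32)
r = 283.66 / 286.8192
r = 0.989

0.989


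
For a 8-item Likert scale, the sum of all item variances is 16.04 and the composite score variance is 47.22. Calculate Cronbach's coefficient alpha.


alpha = (k/(k-1)) * (1 - sum(si^2)/s_total^2)
= (8/7) * (1 - 16.04/47.22)
alpha = 0.7546

0.7546


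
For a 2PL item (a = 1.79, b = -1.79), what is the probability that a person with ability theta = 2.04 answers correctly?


a*(theta - b) = 1.79 * (2.04 - -1.79) = 6.8557
exp(-6.8557) = 0.0011
P = 1 / (1 + 0.0011)
P = 0.9989

0.9989


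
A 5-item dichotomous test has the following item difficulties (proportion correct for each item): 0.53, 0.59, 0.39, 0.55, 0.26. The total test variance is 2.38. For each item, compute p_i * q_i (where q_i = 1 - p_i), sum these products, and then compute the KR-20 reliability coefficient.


For each item, compute p_i * q_i:
  Item 1: 0.53 * 0.47 = 0.2491
  Item 2: 0.59 * 0.41 = 0.2419
  Item 3: 0.39 * 0.61 = 0.2379
  Item 4: 0.55 * 0.45 = 0.2475
  Item 5: 0.26 * 0.74 = 0.1924
Sum(p_i * q_i) = 0.2491 + 0.2419 + 0.2379 + 0.2475 + 0.1924 = 1.1688
KR-20 = (k/(k-1)) * (1 - Sum(p_i*q_i) / Var_total)
= (5/4) * (1 - 1.1688/2.38)
= 1.25 * 0.5089
KR-20 = 0.6361

0.6361


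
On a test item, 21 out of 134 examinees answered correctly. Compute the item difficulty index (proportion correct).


Item difficulty p = number correct / total examinees
p = 21 / 134
p = 0.1567

0.1567


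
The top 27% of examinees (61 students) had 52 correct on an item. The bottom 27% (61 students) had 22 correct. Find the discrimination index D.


p_upper = 52/61 = 0.8525
p_lower = 22/61 = 0.3607
D = 0.8525 - 0.3607 = 0.4918

0.4918


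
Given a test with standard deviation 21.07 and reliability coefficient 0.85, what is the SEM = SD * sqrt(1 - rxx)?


SEM = SD * sqrt(1 - rxx)
SEM = 21.07 * sqrt(1 - 0.85)
SEM = 21.07 * sqrt(0.15) = 21.07 * 0.387298
SEM = 8.1604

8.1604


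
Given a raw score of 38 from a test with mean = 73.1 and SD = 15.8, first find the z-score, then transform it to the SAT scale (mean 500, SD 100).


z = (X - mean) / SD = (38 - 73.1) / 15.8
z = -35.1 / 15.8
z = -2.2215
SAT-scale = SAT = 500 + 100z
Carry z at full precision (z = -35.1 / 15.8) into the conversion:
SAT-scale = 500 + 100 * (-35.1 / 15.8) = 500 + -3510 / 15.8
SAT-scale = 500 + -222.1519
SAT-scale = 277.8481

277.8481


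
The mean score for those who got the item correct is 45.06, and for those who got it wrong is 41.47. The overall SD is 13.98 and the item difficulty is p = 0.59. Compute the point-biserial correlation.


q = 1 - p = 0.41
rpb = ((M1 - M0) / SD) * sqrt(p * q)
rpb = ((45.06 - 41.47) / 13.98) * sqrt(0.59 * 0.41)
rpb = 0.1263

0.1263


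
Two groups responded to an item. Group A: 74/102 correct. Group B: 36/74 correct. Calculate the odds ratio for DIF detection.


Odds_A = 74/28 = 2.6429
Odds_B = 36/38 = 0.9474
OR = Odds_A / Odds_B = 2.6429 / 0.9474
Exactly, OR = (74 * 38) / (28 * 36) = 2812 / 1008
OR = 2.7897

2.7897


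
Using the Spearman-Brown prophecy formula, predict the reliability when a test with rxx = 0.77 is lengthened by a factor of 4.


r_new = (n * rxx) / (1 + (n-1) * rxx)
r_new = (4 * 0.77) / (1 + 3 * 0.77)
r_new = 3.08 / 3.31
r_new = 0.9305

0.9305


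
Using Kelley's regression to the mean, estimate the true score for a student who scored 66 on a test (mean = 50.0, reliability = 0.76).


T_est = rxx * X + (1 - rxx) * mean
T_est = 0.76 * 66 + 0.24 * 50.0
T_est = 50.16 + 12.0
T_est = 62.16

62.16


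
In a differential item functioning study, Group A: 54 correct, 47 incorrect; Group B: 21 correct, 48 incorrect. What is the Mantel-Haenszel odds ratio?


Odds_A = 54/47 = 1.1489
Odds_B = 21/48 = 0.4375
OR = Odds_A / Odds_B = 1.1489 / 0.4375
Exactly, OR = (54 * 48) / (47 * 21) = 2592 / 987
OR = 2.6261

2.6261


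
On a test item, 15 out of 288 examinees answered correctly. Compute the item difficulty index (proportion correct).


Item difficulty p = number correct / total examinees
p = 15 / 288
p = 0.0521

0.0521


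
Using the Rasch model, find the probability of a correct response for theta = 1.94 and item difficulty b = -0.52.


theta - b = 1.94 - -0.52 = 2.46
exp(-(theta - b)) = exp(-2.46) = 0.0854
P = 1 / (1 + 0.0854)
P = 0.9213

0.9213


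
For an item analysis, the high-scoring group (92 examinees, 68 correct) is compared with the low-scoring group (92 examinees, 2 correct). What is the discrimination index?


p_upper = 68/92 = 0.7391
p_lower = 2/92 = 0.0217
D = 0.7391 - 0.0217 = 0.7174

0.7174


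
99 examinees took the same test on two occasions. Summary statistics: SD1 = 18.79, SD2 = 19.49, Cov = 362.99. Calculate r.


r = cov(X,Y) / (SD_X * SD_Y)
r = 362.99 / (18.79 * 19.49)
r = 362.99 / 366.2171
r = 0.9912

0.9912


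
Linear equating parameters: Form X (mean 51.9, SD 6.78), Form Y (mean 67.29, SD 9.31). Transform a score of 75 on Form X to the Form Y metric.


slope = SD_Y / SD_X = 9.31 / 6.78 ~ 1.3732
intercept = mean_Y - slope * mean_X = 67.29 - (9.31 / 6.78) * 51.9 ~ -3.9768
Y = slope * X + intercept. To avoid rounding drift from the rounded slope/intercept, evaluate the equivalent form Y = mean_Y + SD_Y * (X - mean_X) / SD_X at full precision:
Y = 67.29 + 9.31 * (75 - 51.9) / 6.78
Y = 67.29 + 9.31 * 23.1 / 6.78
Y = 67.29 + 215.061 / 6.78
Y = 67.29 + 31.7199
Y = 99.0099

99.0099


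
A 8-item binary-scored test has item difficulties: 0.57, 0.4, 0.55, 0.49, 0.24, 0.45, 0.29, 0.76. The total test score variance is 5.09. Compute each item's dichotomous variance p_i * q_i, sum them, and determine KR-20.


For each item, compute p_i * q_i:
  Item 1: 0.57 * 0.43 = 0.2451
  Item 2: 0.4 * 0.6 = 0.24
  Item 3: 0.55 * 0.45 = 0.2475
  Item 4: 0.49 * 0.51 = 0.2499
  Item 5: 0.24 * 0.76 = 0.1824
  Item 6: 0.45 * 0.55 = 0.2475
  Item 7: 0.29 * 0.71 = 0.2059
  Item 8: 0.76 * 0.24 = 0.1824
Sum(p_i * q_i) = 0.2451 + 0.24 + 0.2475 + 0.2499 + 0.1824 + 0.2475 + 0.2059 + 0.1824 = 1.8007
KR-20 = (k/(k-1)) * (1 - Sum(p_i*q_i) / Var_total)
= (8/7) * (1 - 1.8007/5.09)
= 1.1429 * 0.6462
KR-20 = 0.7385

0.7385


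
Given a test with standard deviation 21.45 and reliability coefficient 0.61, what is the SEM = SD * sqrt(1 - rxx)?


SEM = SD * sqrt(1 - rxx)
SEM = 21.45 * sqrt(1 - 0.61)
SEM = 21.45 * sqrt(0.39) = 21.45 * 0.6245
SEM = 13.3955

13.3955


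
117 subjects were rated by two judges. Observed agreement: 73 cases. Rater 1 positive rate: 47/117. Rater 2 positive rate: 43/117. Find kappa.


P_o = 73/117 = 0.623932
P_e = (47*43 + 70*74) / 13689 = 0.526043
kappa = (P_o - P_e) / (1 - P_e)
kappa = (0.623932 - 0.526043) / (1 - 0.526043)
kappa = 0.2065

0.2065


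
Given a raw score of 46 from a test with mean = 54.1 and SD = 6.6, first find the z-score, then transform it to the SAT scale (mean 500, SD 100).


z = (X - mean) / SD = (46 - 54.1) / 6.6
z = -8.1 / 6.6
z = -1.2273
SAT-scale = SAT = 500 + 100z
Carry z at full precision (z = -8.1 / 6.6) into the conversion:
SAT-scale = 500 + 100 * (-8.1 / 6.6) = 500 + -810 / 6.6
SAT-scale = 500 + -122.7273
SAT-scale = 377.2727

377.2727


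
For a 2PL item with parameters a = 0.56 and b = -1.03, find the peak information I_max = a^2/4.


For 2PL, max info at theta = b = -1.03
I_max = a^2 / 4 = 0.56^2 / 4
= 0.3136 / 4
I_max = 0.0784

0.0784


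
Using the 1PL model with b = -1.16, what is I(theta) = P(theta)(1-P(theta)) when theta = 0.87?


P = 1/(1+exp(-(0.87--1.16))) = 0.8839
I = P*(1-P) = 0.8839 * 0.1161
I = 0.1026

0.1026


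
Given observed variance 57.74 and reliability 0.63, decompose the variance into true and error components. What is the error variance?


var_true = rxx * var_obs = 0.63 * 57.74 = 36.3762
var_error = var_obs - var_true
var_error = 57.74 - 36.3762
var_error = 21.3638

21.3638


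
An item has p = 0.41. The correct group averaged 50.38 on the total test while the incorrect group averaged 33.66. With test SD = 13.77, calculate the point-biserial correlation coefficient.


q = 1 - p = 0.59
rpb = ((M1 - M0) / SD) * sqrt(p * q)
rpb = ((50.38 - 33.66) / 13.77) * sqrt(0.41 * 0.59)
rpb = 0.5972

0.5972


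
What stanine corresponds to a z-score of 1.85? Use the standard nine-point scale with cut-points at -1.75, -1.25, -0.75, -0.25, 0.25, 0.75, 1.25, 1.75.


Stanine boundaries: [-1.75, -1.25, -0.75, -0.25, 0.25, 0.75, 1.25, 1.75]
z = 1.85
Check each boundary:
  z >= -1.75 -> could be stanine 2
  z >= -1.25 -> could be stanine 3
  z >= -0.75 -> could be stanine 4
  z >= -0.25 -> could be stanine 5
  z >= 0.25 -> could be stanine 6
  z >= 0.75 -> could be stanine 7
  z >= 1.25 -> could be stanine 8
  z >= 1.75 -> could be stanine 9
Highest qualifying boundary gives stanine = 9

9


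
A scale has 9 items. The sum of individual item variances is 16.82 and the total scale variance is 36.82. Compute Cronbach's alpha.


alpha = (k/(k-1)) * (1 - sum(si^2)/s_total^2)
= (9/8) * (1 - 16.82/36.82)
alpha = 0.6111

0.6111


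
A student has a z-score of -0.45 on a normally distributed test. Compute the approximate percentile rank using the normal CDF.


CDF(z) = 0.5 * (1 + erf(z/sqrt(2)))
erf(-0.3182) = -0.3473
CDF = 0.3264
Percentile rank = 0.3264 * 100 = 32.64

32.64


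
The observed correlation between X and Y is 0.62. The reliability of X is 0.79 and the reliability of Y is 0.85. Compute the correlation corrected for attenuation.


r_corrected = rxy / sqrt(rxx * ryy)
= 0.62 / sqrt(0.79 * 0.85)
= 0.62 / sqrt(0.6715)
= 0.62 / 0.819451
r_corrected = 0.7566

0.7566


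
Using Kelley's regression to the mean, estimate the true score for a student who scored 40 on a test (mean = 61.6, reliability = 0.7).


T_est = rxx * X + (1 - rxx) * mean
T_est = 0.7 * 40 + 0.3 * 61.6
T_est = 28.0 + 18.48
T_est = 46.48

46.48


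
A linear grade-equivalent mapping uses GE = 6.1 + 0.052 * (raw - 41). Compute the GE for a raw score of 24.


raw - median = 24 - 41 = -17
slope * diff = 0.052 * -17 = -0.884
GE = 6.1 + -0.884
GE = 5.216

5.216


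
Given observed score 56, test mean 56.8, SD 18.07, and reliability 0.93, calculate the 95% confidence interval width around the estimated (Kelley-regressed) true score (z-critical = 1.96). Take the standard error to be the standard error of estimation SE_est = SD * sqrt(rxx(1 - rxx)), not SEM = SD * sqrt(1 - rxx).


True score estimate = 0.93*56 + 0.07*56.8 = 56.056
SE_est = SD * sqrt(rxx * (1 - rxx)) = 18.07 * sqrt(0.93 * 0.07) = 18.07 * sqrt(0.0651) = 4.610507
CI = T_est +/- z * SE_est, so width = 2 * z * SE_est = 2 * 1.96 * 4.610507
Width = 18.0732

18.0732


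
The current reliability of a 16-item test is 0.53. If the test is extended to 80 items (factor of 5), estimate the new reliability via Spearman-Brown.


r_new = (n * rxx) / (1 + (n-1) * rxx)
r_new = (5 * 0.53) / (1 + 4 * 0.53)
r_new = 2.65 / 3.12
r_new = 0.8494

0.8494


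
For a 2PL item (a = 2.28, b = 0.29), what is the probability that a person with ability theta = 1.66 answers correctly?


a*(theta - b) = 2.28 * (1.66 - 0.29) = 3.1236
exp(-3.1236) = 0.044
P = 1 / (1 + 0.044)
P = 0.9579

0.9579


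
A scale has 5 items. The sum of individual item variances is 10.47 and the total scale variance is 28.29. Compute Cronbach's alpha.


alpha = (k/(k-1)) * (1 - sum(si^2)/s_total^2)
= (5/4) * (1 - 10.47/28.29)
alpha = 0.7874

0.7874


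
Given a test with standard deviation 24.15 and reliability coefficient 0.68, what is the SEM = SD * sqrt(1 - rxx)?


SEM = SD * sqrt(1 - rxx)
SEM = 24.15 * sqrt(1 - 0.68)
SEM = 24.15 * sqrt(0.32) = 24.15 * 0.565685
SEM = 13.6613

13.6613


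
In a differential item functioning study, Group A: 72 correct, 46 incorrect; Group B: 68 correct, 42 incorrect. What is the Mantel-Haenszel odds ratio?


Odds_A = 72/46 = 1.5652
Odds_B = 68/42 = 1.619
OR = Odds_A / Odds_B = 1.5652 / 1.619
Exactly, OR = (72 * 42) / (46 * 68) = 3024 / 3128
OR = 0.9668

0.9668


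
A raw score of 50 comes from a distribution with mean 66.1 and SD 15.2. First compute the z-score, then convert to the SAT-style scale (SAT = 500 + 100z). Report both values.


z = (X - mean) / SD = (50 - 66.1) / 15.2
z = -16.1 / 15.2
z = -1.0592
SAT-scale = SAT = 500 + 100z
Carry z at full precision (z = -16.1 / 15.2) into the conversion:
SAT-scale = 500 + 100 * (-16.1 / 15.2) = 500 + -1610 / 15.2
SAT-scale = 500 + -105.9211
SAT-scale = 394.0789

394.0789


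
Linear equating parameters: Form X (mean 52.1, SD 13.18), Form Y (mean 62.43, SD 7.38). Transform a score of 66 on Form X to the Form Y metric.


slope = SD_Y / SD_X = 7.38 / 13.18 ~ 0.5599
intercept = mean_Y - slope * mean_X = 62.43 - (7.38 / 13.18) * 52.1 ~ 33.2572
Y = slope * X + intercept. To avoid rounding drift from the rounded slope/intercept, evaluate the equivalent form Y = mean_Y + SD_Y * (X - mean_X) / SD_X at full precision:
Y = 62.43 + 7.38 * (66 - 52.1) / 13.18
Y = 62.43 + 7.38 * 13.9 / 13.18
Y = 62.43 + 102.582 / 13.18
Y = 62.43 + 7.7832
Y = 70.2132

70.2132


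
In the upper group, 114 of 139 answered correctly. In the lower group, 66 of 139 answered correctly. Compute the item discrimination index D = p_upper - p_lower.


p_upper = 114/139 = 0.8201
p_lower = 66/139 = 0.4748
D = 0.8201 - 0.4748 = 0.3453

0.3453


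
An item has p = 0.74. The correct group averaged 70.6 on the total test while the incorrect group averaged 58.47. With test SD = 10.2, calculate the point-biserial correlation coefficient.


q = 1 - p = 0.26
rpb = ((M1 - M0) / SD) * sqrt(p * q)
rpb = ((70.6 - 58.47) / 10.2) * sqrt(0.74 * 0.26)
rpb = 0.5216

0.5216


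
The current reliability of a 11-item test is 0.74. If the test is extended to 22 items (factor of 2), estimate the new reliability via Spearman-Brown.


r_new = (n * rxx) / (1 + (n-1) * rxx)
r_new = (2 * 0.74) / (1 + 1 * 0.74)
r_new = 1.48 / 1.74
r_new = 0.8506

0.8506


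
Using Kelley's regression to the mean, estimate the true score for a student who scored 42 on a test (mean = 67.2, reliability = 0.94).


T_est = rxx * X + (1 - rxx) * mean
T_est = 0.94 * 42 + 0.06 * 67.2
T_est = 39.48 + 4.032
T_est = 43.512

43.512


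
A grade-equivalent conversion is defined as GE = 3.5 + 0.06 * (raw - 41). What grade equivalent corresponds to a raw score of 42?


raw - median = 42 - 41 = 1
slope * diff = 0.06 * 1 = 0.06
GE = 3.5 + 0.06
GE = 3.56

3.56


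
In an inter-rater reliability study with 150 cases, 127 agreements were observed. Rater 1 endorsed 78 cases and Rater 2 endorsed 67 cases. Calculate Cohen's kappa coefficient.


P_o = 127/150 = 0.846667
P_e = (78*67 + 72*83) / 22500 = 0.497867
kappa = (P_o - P_e) / (1 - P_e)
kappa = (0.846667 - 0.497867) / (1 - 0.497867)
kappa = 0.6946

0.6946


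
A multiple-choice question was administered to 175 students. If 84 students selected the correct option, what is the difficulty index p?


Item difficulty p = number correct / total examinees
p = 84 / 175
p = 0.48

0.48


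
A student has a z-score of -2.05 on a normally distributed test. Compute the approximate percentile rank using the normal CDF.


CDF(z) = 0.5 * (1 + erf(z/sqrt(2)))
erf(-1.4496) = -0.9596
CDF = 0.0202
Percentile rank = 0.0202 * 100 = 2.02

2.02


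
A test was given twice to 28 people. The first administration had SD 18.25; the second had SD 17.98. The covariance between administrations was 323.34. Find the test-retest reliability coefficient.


r = cov(X,Y) / (SD_X * SD_Y)
r = 323.34 / (18.25 * 17.98)
r = 323.34 / 328.135
r = 0.9854

0.9854


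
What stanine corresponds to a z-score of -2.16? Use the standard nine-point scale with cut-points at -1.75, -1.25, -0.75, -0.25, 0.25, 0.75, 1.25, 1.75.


Stanine boundaries: [-1.75, -1.25, -0.75, -0.25, 0.25, 0.75, 1.25, 1.75]
z = -2.16
Check each boundary:
  z < -1.75
  z < -1.25
  z < -0.75
  z < -0.25
  z < 0.25
  z < 0.75
  z < 1.25
  z < 1.75
Highest qualifying boundary gives stanine = 1

1


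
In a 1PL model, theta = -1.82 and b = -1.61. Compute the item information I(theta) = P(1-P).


P = 1/(1+exp(-(-1.82--1.61))) = 0.4477
I = P*(1-P) = 0.4477 * 0.5523
I = 0.2473

0.2473


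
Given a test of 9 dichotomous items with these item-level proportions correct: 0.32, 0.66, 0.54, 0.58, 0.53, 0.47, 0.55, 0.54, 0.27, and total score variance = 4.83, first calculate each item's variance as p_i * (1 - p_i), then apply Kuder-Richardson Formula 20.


For each item, compute p_i * q_i:
  Item 1: 0.32 * 0.68 = 0.2176
  Item 2: 0.66 * 0.34 = 0.2244
  Item 3: 0.54 * 0.46 = 0.2484
  Item 4: 0.58 * 0.42 = 0.2436
  Item 5: 0.53 * 0.47 = 0.2491
  Item 6: 0.47 * 0.53 = 0.2491
  Item 7: 0.55 * 0.45 = 0.2475
  Item 8: 0.54 * 0.46 = 0.2484
  Item 9: 0.27 * 0.73 = 0.1971
Sum(p_i * q_i) = 0.2176 + 0.2244 + 0.2484 + 0.2436 + 0.2491 + 0.2491 + 0.2475 + 0.2484 + 0.1971 = 2.1252
KR-20 = (k/(k-1)) * (1 - Sum(p_i*q_i) / Var_total)
= (9/8) * (1 - 2.1252/4.83)
= 1.125 * 0.56
KR-20 = 0.63

0.63


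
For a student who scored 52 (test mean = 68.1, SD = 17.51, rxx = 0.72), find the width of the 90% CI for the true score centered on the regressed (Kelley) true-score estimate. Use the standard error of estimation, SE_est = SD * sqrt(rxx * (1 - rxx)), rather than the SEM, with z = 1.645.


True score estimate = 0.72*52 + 0.28*68.1 = 56.508
SE_est = SD * sqrt(rxx * (1 - rxx)) = 17.51 * sqrt(0.72 * 0.28) = 17.51 * sqrt(0.2016) = 7.861971
CI = T_est +/- z * SE_est, so width = 2 * z * SE_est = 2 * 1.645 * 7.861971
Width = 25.8659

25.8659


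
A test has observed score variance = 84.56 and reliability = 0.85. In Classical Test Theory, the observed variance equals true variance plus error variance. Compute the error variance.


var_true = rxx * var_obs = 0.85 * 84.56 = 71.876
var_error = var_obs - var_true
var_error = 84.56 - 71.876
var_error = 12.684

12.684


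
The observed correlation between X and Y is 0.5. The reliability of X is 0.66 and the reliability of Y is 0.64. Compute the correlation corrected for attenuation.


r_corrected = rxy / sqrt(rxx * ryy)
= 0.5 / sqrt(0.66 * 0.64)
= 0.5 / sqrt(0.4224)
= 0.5 / 0.649923
r_corrected = 0.7693

0.7693


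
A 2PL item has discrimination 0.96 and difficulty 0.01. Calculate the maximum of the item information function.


For 2PL, max info at theta = b = 0.01
I_max = a^2 / 4 = 0.96^2 / 4
= 0.9216 / 4
I_max = 0.2304

0.2304


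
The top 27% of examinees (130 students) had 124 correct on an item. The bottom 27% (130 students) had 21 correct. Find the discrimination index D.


p_upper = 124/130 = 0.9538
p_lower = 21/130 = 0.1615
D = 0.9538 - 0.1615 = 0.7923

0.7923


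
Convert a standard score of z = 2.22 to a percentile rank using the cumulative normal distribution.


CDF(z) = 0.5 * (1 + erf(z/sqrt(2)))
erf(1.5698) = 0.9736
CDF = 0.9868
Percentile rank = 0.9868 * 100 = 98.68

98.68


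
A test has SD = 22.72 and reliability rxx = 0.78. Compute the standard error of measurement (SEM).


SEM = SD * sqrt(1 - rxx)
SEM = 22.72 * sqrt(1 - 0.78)
SEM = 22.72 * sqrt(0.22) = 22.72 * 0.469042
SEM = 10.6566

10.6566


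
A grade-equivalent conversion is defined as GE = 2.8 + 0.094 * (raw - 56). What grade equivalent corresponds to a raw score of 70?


raw - median = 70 - 56 = 14
slope * diff = 0.094 * 14 = 1.316
GE = 2.8 + 1.316
GE = 4.116

4.116


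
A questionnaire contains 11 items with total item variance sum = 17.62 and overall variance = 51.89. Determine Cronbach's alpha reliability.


alpha = (k/(k-1)) * (1 - sum(si^2)/s_total^2)
= (11/10) * (1 - 17.62/51.89)
alpha = 0.7265

0.7265


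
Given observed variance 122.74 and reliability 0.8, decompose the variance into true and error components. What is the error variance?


var_true = rxx * var_obs = 0.8 * 122.74 = 98.192
var_error = var_obs - var_true
var_error = 122.74 - 98.192
var_error = 24.548

24.548


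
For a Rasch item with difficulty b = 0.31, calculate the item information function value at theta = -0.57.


P = 1/(1+exp(-(-0.57-0.31))) = 0.2932
I = P*(1-P) = 0.2932 * 0.7068
I = 0.2072

0.2072


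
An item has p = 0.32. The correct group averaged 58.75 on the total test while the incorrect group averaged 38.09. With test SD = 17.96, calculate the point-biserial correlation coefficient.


q = 1 - p = 0.68
rpb = ((M1 - M0) / SD) * sqrt(p * q)
rpb = ((58.75 - 38.09) / 17.96) * sqrt(0.32 * 0.68)
rpb = 0.5366

0.5366


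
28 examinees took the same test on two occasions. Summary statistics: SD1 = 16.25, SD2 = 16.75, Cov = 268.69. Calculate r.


r = cov(X,Y) / (SD_X * SD_Y)
r = 268.69 / (16.25 * 16.75)
r = 268.69 / 272.1875
r = 0.9872

0.9872


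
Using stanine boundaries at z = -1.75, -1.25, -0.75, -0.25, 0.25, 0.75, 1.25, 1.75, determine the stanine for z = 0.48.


Stanine boundaries: [-1.75, -1.25, -0.75, -0.25, 0.25, 0.75, 1.25, 1.75]
z = 0.48
Check each boundary:
  z >= -1.75 -> could be stanine 2
  z >= -1.25 -> could be stanine 3
  z >= -0.75 -> could be stanine 4
  z >= -0.25 -> could be stanine 5
  z >= 0.25 -> could be stanine 6
  z < 0.75
  z < 1.25
  z < 1.75
Highest qualifying boundary gives stanine = 6

6


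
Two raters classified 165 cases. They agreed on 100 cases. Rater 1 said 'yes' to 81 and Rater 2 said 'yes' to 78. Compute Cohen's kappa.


P_o = 100/165 = 0.606061
P_e = (81*78 + 84*87) / 27225 = 0.500496
kappa = (P_o - P_e) / (1 - P_e)
kappa = (0.606061 - 0.500496) / (1 - 0.500496)
kappa = 0.2113

0.2113


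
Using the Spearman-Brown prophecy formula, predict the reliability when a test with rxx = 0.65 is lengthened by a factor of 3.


r_new = (n * rxx) / (1 + (n-1) * rxx)
r_new = (3 * 0.65) / (1 + 2 * 0.65)
r_new = 1.95 / 2.3
r_new = 0.8478

0.8478


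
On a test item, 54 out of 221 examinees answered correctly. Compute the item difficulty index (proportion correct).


Item difficulty p = number correct / total examinees
p = 54 / 221
p = 0.2443

0.2443


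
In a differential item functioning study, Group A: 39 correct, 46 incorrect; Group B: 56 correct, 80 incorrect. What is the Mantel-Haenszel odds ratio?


Odds_A = 39/46 = 0.8478
Odds_B = 56/80 = 0.7
OR = Odds_A / Odds_B = 0.8478 / 0.7
Exactly, OR = (39 * 80) / (46 * 56) = 3120 / 2576
OR = 1.2112

1.2112


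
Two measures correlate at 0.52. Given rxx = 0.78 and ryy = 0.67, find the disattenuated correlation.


r_corrected = rxy / sqrt(rxx * ryy)
= 0.52 / sqrt(0.78 * 0.67)
= 0.52 / sqrt(0.5226)
= 0.52 / 0.722911
r_corrected = 0.7193

0.7193


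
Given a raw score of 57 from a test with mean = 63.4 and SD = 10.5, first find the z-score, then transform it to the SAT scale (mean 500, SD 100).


z = (X - mean) / SD = (57 - 63.4) / 10.5
z = -6.4 / 10.5
z = -0.6095
SAT-scale = SAT = 500 + 100z
Carry z at full precision (z = -6.4 / 10.5) into the conversion:
SAT-scale = 500 + 100 * (-6.4 / 10.5) = 500 + -640 / 10.5
SAT-scale = 500 + -60.9524
SAT-scale = 439.0476

439.0476


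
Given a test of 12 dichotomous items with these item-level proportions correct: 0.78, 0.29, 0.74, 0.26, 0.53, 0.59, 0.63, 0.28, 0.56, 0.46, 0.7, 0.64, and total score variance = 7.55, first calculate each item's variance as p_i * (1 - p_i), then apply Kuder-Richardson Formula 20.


For each item, compute p_i * q_i:
  Item 1: 0.78 * 0.22 = 0.1716
  Item 2: 0.29 * 0.71 = 0.2059
  Item 3: 0.74 * 0.26 = 0.1924
  Item 4: 0.26 * 0.74 = 0.1924
  Item 5: 0.53 * 0.47 = 0.2491
  Item 6: 0.59 * 0.41 = 0.2419
  Item 7: 0.63 * 0.37 = 0.2331
  Item 8: 0.28 * 0.72 = 0.2016
  Item 9: 0.56 * 0.44 = 0.2464
  Item 10: 0.46 * 0.54 = 0.2484
  Item 11: 0.7 * 0.3 = 0.21
  Item 12: 0.64 * 0.36 = 0.2304
Sum(p_i * q_i) = 0.1716 + 0.2059 + 0.1924 + 0.1924 + 0.2491 + 0.2419 + 0.2331 + 0.2016 + 0.2464 + 0.2484 + 0.21 + 0.2304 = 2.6232
KR-20 = (k/(k-1)) * (1 - Sum(p_i*q_i) / Var_total)
= (12/11) * (1 - 2.6232/7.55)
= 1.0909 * 0.6526
KR-20 = 0.7119

0.7119


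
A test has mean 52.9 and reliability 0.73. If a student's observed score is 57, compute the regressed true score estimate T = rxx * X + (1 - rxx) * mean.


T_est = rxx * X + (1 - rxx) * mean
T_est = 0.73 * 57 + 0.27 * 52.9
T_est = 41.61 + 14.283
T_est = 55.893

55.893


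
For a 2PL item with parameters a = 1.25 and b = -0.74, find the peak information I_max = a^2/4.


For 2PL, max info at theta = b = -0.74
I_max = a^2 / 4 = 1.25^2 / 4
= 1.5625 / 4
I_max = 0.3906

0.3906


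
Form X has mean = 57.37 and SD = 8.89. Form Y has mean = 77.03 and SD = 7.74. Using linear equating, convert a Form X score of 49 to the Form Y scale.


slope = SD_Y / SD_X = 7.74 / 8.89 ~ 0.8706
intercept = mean_Y - slope * mean_X = 77.03 - (7.74 / 8.89) * 57.37 ~ 27.0813
Y = slope * X + intercept. To avoid rounding drift from the rounded slope/intercept, evaluate the equivalent form Y = mean_Y + SD_Y * (X - mean_X) / SD_X at full precision:
Y = 77.03 + 7.74 * (49 - 57.37) / 8.89
Y = 77.03 - 7.74 * 8.37 / 8.89
Y = 77.03 - 64.7838 / 8.89
Y = 77.03 - 7.2873
Y = 69.7427

69.7427
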